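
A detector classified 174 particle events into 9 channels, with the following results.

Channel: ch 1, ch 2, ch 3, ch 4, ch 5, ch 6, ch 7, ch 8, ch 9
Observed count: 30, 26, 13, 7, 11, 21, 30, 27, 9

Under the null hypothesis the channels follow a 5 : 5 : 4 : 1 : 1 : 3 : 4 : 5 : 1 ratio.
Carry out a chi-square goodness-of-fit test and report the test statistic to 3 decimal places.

Ratio total = 29. Expected counts: 174×5/29 = 30, 174×5/29 = 30, 174×4/29 = 24, 174×1/29 = 6, 174×1/29 = 6, 174×3/29 = 18, 174×4/29 = 24, 174×5/29 = 30, 174×1/29 = 6.
cat         O        E   (O−E)²/E
ch 1       30       30     0.0000
ch 2       26       30     0.5333
ch 3       13       24     5.0417
ch 4        7        6     0.1667
ch 5       11        6     4.1667
ch 6       21       18     0.5000
ch 7       30       24     1.5000
ch 8       27       30     0.3000
ch 9        9        6     1.5000
Sum = 13.708

13.708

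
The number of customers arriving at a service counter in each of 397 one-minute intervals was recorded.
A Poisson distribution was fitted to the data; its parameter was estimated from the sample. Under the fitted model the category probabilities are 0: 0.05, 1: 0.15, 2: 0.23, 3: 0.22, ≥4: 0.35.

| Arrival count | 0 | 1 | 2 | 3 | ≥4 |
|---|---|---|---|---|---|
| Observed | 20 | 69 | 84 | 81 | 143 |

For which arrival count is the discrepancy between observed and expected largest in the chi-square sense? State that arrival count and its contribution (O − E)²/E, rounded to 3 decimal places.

Expected counts E_i = n·p_i: 397×0.05 = 19.85, 397×0.15 = 59.55, 397×0.23 = 91.31, 397×0.22 = 87.34, 397×0.35 = 138.95.
χ² = (20−19.85)²/19.85 + (69−59.55)²/59.55 + (84−91.31)²/91.31 + (81−87.34)²/87.34 + (143−138.95)²/138.95
   = 0.0011 + 1.4996 + 0.5852 + 0.4602 + 0.1180
The largest term is for 1: 1.500.

1, 1.500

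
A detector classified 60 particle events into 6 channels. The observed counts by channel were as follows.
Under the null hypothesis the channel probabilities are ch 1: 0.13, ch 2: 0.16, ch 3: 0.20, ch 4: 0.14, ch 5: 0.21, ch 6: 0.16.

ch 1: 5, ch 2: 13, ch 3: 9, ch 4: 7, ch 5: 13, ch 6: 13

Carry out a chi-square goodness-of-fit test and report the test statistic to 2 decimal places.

Expected counts E_i = n·p_i: 60×0.13 = 7.8, 60×0.16 = 9.6, 60×0.20 = 12, 60×0.14 = 8.4, 60×0.21 = 12.6, 60×0.16 = 9.6.
ch 1: (5 − 7.8)²/7.8 = 7.84/7.8 = 1.005
ch 2: (13 − 9.6)²/9.6 = 11.56/9.6 = 1.204
ch 3: (9 − 12)²/12 = 9/12 = 0.750
ch 4: (7 − 8.4)²/8.4 = 1.96/8.4 = 0.233
ch 5: (13 − 12.6)²/12.6 = 0.16/12.6 = 0.013
ch 6: (13 − 9.6)²/9.6 = 11.56/9.6 = 1.204
Sum = 4.41

4.41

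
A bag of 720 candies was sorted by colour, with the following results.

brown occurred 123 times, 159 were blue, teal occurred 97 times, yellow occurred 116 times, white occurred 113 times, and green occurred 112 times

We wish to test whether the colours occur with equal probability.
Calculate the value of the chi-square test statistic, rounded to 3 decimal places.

18.233

Under H₀ each category has probability 1/6, so each expected count is 720/6 = 120.
cat         O        E   (O−E)²/E
brown     123      120     0.0750
blue      159      120    12.6750
teal       97      120     4.4083
yellow    116      120     0.1333
white     113      120     0.4083
green     112      120     0.5333
Sum = 18.233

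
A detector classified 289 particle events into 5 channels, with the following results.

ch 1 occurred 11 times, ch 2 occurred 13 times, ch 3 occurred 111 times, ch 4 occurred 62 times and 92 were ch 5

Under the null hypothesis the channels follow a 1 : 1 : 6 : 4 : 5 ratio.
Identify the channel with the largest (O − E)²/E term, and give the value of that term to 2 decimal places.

ch 1, 2.12

Ratio total = 17. Expected counts: 289×1/17 = 17, 289×1/17 = 17, 289×6/17 = 102, 289×4/17 = 68, 289×5/17 = 85.
χ² = (11−17)²/17 + (13−17)²/17 + (111−102)²/102 + (62−68)²/68 + (92−85)²/85
   = 2.118 + 0.941 + 0.794 + 0.529 + 0.576
The largest term is for ch 1: 2.12.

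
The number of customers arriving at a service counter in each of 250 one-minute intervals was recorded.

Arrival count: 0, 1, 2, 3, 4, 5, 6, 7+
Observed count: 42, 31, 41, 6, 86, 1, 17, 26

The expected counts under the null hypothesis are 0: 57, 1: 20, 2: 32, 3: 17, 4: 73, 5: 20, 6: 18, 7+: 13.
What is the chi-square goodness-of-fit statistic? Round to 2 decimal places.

0: (42 − 57)²/57 = 225/57 = 3.947
1: (31 − 20)²/20 = 121/20 = 6.050
2: (41 − 32)²/32 = 81/32 = 2.531
3: (6 − 17)²/17 = 121/17 = 7.118
4: (86 − 73)²/73 = 169/73 = 2.315
5: (1 − 20)²/20 = 361/20 = 18.050
6: (17 − 18)²/18 = 1/18 = 0.056
7+: (26 − 13)²/13 = 169/13 = 13.000
Sum = 53.07

53.07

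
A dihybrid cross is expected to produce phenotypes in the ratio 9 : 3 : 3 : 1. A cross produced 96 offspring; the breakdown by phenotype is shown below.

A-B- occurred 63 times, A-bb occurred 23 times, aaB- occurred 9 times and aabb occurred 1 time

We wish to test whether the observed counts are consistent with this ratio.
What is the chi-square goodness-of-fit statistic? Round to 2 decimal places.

11.56

Ratio total = 16. Expected counts: 96×9/16 = 54, 96×3/16 = 18, 96×3/16 = 18, 96×1/16 = 6.
cat         O        E   (O−E)²/E
A-B-       63       54      1.500
A-bb       23       18      1.389
aaB-        9       18      4.500
aabb        1        6      4.167
Sum = 11.56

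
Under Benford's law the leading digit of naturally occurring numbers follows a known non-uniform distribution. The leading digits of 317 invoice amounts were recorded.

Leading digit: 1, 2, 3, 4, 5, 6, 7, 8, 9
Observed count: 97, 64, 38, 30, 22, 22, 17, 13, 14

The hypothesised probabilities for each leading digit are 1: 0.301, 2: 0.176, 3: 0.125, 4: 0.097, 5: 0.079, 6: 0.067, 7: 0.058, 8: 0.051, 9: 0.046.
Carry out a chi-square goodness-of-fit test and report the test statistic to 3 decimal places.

Expected counts E_i = n·p_i: 317×0.301 = 95.417, 317×0.176 = 55.792, 317×0.125 = 39.625, 317×0.097 = 30.749, 317×0.079 = 25.043, 317×0.067 = 21.239, 317×0.058 = 18.386, 317×0.051 = 16.167, 317×0.046 = 14.582.
cat         O        E   (O−E)²/E
1          97   95.417     0.0263
2          64   55.792     1.2075
3          38   39.625     0.0666
4          30   30.749     0.0182
5          22   25.043     0.3698
6          22   21.239     0.0273
7          17   18.386     0.1045
8          13   16.167     0.6204
9          14   14.582     0.0232
Sum = 2.464

2.464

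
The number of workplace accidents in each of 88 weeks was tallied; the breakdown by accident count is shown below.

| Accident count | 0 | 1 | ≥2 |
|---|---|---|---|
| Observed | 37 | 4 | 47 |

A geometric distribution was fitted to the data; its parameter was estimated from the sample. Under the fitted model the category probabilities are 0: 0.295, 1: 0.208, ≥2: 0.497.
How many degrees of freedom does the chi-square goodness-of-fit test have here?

There are k = 3 categories and 1 parameter estimated from the data, so df = 3 − 1 − 1 = 1.

1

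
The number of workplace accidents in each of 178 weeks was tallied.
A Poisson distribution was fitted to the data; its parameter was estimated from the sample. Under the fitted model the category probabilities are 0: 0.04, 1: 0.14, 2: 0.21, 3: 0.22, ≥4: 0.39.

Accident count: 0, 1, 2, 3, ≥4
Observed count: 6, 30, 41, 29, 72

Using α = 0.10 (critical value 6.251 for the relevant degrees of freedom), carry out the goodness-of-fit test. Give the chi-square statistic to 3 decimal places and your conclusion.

Expected counts E_i = n·p_i: 178×0.04 = 7.12, 178×0.14 = 24.92, 178×0.21 = 37.38, 178×0.22 = 39.16, 178×0.39 = 69.42.
χ² = (6−7.12)²/7.12 + (30−24.92)²/24.92 + (41−37.38)²/37.38 + (29−39.16)²/39.16 + (72−69.42)²/69.42
   = 0.1762 + 1.0356 + 0.3506 + 2.6360 + 0.0959
Sum = 4.294
df = 3. Since 4.294 < 6.251, we do not reject H₀.

4.294; do not reject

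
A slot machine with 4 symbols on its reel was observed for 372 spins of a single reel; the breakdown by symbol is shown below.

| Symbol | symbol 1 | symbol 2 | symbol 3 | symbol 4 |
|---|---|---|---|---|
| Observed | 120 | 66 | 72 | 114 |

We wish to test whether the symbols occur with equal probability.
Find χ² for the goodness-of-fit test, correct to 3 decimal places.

Expected count for each of the 4 categories: 372/4 = 93.
cat           O        E   (O−E)²/E
symbol 1    120       93     7.8387
symbol 2     66       93     7.8387
symbol 3     72       93     4.7419
symbol 4    114       93     4.7419
Sum = 25.161

25.161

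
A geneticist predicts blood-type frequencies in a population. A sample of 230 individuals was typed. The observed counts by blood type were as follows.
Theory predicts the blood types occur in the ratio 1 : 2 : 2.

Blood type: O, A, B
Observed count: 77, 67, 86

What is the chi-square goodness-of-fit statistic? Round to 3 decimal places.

Ratio total = 5. Expected counts: 230×1/5 = 46, 230×2/5 = 92, 230×2/5 = 92.
O: (77 − 46)²/46 = 961/46 = 20.8913
A: (67 − 92)²/92 = 625/92 = 6.7935
B: (86 − 92)²/92 = 36/92 = 0.3913
Sum = 28.076

28.076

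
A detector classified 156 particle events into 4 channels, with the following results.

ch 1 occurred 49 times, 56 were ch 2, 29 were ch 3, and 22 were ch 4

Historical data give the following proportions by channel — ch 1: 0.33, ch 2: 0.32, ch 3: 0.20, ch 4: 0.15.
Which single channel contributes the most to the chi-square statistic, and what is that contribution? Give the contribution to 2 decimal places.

ch 2, 0.74

Expected counts E_i = n·p_i: 156×0.33 = 51.48, 156×0.32 = 49.92, 156×0.20 = 31.2, 156×0.15 = 23.4.
χ² = (49−51.48)²/51.48 + (56−49.92)²/49.92 + (29−31.2)²/31.2 + (22−23.4)²/23.4
   = 0.119 + 0.741 + 0.155 + 0.084
The largest term is for ch 2: 0.74.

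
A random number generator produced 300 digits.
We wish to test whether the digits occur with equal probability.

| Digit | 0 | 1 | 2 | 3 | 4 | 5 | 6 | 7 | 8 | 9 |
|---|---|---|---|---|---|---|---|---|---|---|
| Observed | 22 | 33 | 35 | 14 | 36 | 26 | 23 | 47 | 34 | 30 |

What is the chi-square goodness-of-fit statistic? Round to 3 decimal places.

25.333

Under H₀ each category has probability 1/10, so each expected count is 300/10 = 30.
χ² = (22−30)²/30 + (33−30)²/30 + (35−30)²/30 + (14−30)²/30 + (36−30)²/30 + (26−30)²/30 + (23−30)²/30 + (47−30)²/30 + (34−30)²/30 + (30−30)²/30
   = 2.1333 + 0.3000 + 0.8333 + 8.5333 + 1.2000 + 0.5333 + 1.6333 + 9.6333 + 0.5333 + 0.0000
Sum = 25.333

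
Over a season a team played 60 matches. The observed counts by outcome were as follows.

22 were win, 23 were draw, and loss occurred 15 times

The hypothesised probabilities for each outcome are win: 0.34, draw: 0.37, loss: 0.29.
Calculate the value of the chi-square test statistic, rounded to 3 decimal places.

0.485

Expected counts E_i = n·p_i: 60×0.34 = 20.4, 60×0.37 = 22.2, 60×0.29 = 17.4.
win: (22 − 20.4)²/20.4 = 2.56/20.4 = 0.1255
draw: (23 − 22.2)²/22.2 = 0.64/22.2 = 0.0288
loss: (15 − 17.4)²/17.4 = 5.76/17.4 = 0.3310
Sum = 0.485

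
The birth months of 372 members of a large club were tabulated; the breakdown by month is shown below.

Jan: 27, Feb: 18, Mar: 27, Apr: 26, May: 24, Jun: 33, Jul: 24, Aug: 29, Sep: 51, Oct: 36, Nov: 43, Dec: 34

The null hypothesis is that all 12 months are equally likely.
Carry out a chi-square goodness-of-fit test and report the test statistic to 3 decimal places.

29.355

Under H₀ each category has probability 1/12, so each expected count is 372/12 = 31.
Jan: (27 − 31)²/31 = 16/31 = 0.5161
Feb: (18 − 31)²/31 = 169/31 = 5.4516
Mar: (27 − 31)²/31 = 16/31 = 0.5161
Apr: (26 − 31)²/31 = 25/31 = 0.8065
May: (24 − 31)²/31 = 49/31 = 1.5806
Jun: (33 − 31)²/31 = 4/31 = 0.1290
Jul: (24 − 31)²/31 = 49/31 = 1.5806
Aug: (29 − 31)²/31 = 4/31 = 0.1290
Sep: (51 − 31)²/31 = 400/31 = 12.9032
Oct: (36 − 31)²/31 = 25/31 = 0.8065
Nov: (43 − 31)²/31 = 144/31 = 4.6452
Dec: (34 − 31)²/31 = 9/31 = 0.2903
Sum = 29.355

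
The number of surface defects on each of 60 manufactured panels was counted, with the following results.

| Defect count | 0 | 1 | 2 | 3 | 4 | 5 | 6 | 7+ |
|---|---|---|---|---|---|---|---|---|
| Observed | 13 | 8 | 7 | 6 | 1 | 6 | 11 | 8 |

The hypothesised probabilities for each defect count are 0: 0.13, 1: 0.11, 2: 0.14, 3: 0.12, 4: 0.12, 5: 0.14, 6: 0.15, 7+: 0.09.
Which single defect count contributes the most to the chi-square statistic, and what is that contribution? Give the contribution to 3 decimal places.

4, 5.339

Expected counts E_i = n·p_i: 60×0.13 = 7.8, 60×0.11 = 6.6, 60×0.14 = 8.4, 60×0.12 = 7.2, 60×0.12 = 7.2, 60×0.14 = 8.4, 60×0.15 = 9, 60×0.09 = 5.4.
χ² = (13−7.8)²/7.8 + (8−6.6)²/6.6 + (7−8.4)²/8.4 + (6−7.2)²/7.2 + (1−7.2)²/7.2 + (6−8.4)²/8.4 + (11−9)²/9 + (8−5.4)²/5.4
   = 3.4667 + 0.2970 + 0.2333 + 0.2000 + 5.3389 + 0.6857 + 0.4444 + 1.2519
The largest term is for 4: 5.339.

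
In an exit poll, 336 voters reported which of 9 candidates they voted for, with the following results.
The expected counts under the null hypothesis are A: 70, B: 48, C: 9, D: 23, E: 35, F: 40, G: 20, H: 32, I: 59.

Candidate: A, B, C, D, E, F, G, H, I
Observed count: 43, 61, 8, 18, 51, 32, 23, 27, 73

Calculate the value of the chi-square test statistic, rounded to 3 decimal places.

28.601

A: (43 − 70)²/70 = 729/70 = 10.4143
B: (61 − 48)²/48 = 169/48 = 3.5208
C: (8 − 9)²/9 = 1/9 = 0.1111
D: (18 − 23)²/23 = 25/23 = 1.0870
E: (51 − 35)²/35 = 256/35 = 7.3143
F: (32 − 40)²/40 = 64/40 = 1.6000
G: (23 − 20)²/20 = 9/20 = 0.4500
H: (27 − 32)²/32 = 25/32 = 0.7813
I: (73 − 59)²/59 = 196/59 = 3.3220
Sum = 28.601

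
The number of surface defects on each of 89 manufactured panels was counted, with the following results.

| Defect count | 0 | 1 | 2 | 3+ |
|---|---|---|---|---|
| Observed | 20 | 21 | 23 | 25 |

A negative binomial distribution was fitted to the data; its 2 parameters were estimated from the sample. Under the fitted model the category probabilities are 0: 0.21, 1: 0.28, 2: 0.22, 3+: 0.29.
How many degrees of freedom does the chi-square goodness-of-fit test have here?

There are k = 4 categories and 2 parameters estimated from the data, so df = 4 − 1 − 2 = 1.

1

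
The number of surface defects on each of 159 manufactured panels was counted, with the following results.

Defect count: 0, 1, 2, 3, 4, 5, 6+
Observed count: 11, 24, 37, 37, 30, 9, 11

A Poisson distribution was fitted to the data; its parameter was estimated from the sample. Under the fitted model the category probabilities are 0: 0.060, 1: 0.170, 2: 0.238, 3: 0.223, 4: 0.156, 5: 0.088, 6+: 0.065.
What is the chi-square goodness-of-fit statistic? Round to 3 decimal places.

Expected counts E_i = n·p_i: 159×0.060 = 9.54, 159×0.170 = 27.03, 159×0.238 = 37.842, 159×0.223 = 35.457, 159×0.156 = 24.804, 159×0.088 = 13.992, 159×0.065 = 10.335.
cat         O        E   (O−E)²/E
0          11     9.54     0.2234
1          24    27.03     0.3397
2          37   37.842     0.0187
3          37   35.457     0.0671
4          30   24.804     1.0885
5           9   13.992     1.7810
6+         11   10.335     0.0428
Sum = 3.561

3.561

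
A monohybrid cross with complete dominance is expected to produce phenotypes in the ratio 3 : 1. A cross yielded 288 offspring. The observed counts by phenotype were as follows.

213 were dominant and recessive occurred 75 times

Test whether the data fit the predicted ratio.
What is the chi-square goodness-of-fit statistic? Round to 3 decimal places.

0.167

Ratio total = 4. Expected counts: 288×3/4 = 216, 288×1/4 = 72.
χ² = (213−216)²/216 + (75−72)²/72
   = 0.0417 + 0.1250
Sum = 0.167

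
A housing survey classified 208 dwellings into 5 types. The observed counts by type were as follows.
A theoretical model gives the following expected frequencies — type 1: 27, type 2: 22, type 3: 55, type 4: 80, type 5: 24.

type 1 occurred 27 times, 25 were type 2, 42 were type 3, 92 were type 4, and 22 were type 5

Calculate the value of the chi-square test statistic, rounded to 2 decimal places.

5.45

cat         O        E   (O−E)²/E
type 1     27       27      0.000
type 2     25       22      0.409
type 3     42       55      3.073
type 4     92       80      1.800
type 5     22       24      0.167
Sum = 5.45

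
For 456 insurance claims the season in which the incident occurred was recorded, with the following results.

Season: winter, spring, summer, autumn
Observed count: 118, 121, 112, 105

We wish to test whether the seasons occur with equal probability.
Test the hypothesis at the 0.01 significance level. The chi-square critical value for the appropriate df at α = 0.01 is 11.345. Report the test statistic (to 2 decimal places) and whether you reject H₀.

Under H₀ each category has probability 1/4, so each expected count is 456/4 = 114.
χ² = (118−114)²/114 + (121−114)²/114 + (112−114)²/114 + (105−114)²/114
   = 0.140 + 0.430 + 0.035 + 0.711
Sum = 1.32
df = 3. Since 1.32 < 11.345, we do not reject H₀.

1.32; do not reject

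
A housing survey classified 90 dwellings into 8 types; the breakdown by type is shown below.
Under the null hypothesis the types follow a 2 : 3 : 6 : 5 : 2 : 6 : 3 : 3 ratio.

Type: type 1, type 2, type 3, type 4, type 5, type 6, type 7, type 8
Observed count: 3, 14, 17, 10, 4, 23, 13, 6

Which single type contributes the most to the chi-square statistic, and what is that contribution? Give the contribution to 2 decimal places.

type 2, 2.78

Ratio total = 30. Expected counts: 90×2/30 = 6, 90×3/30 = 9, 90×6/30 = 18, 90×5/30 = 15, 90×2/30 = 6, 90×6/30 = 18, 90×3/30 = 9, 90×3/30 = 9.
χ² = (3−6)²/6 + (14−9)²/9 + (17−18)²/18 + (10−15)²/15 + (4−6)²/6 + (23−18)²/18 + (13−9)²/9 + (6−9)²/9
   = 1.500 + 2.778 + 0.056 + 1.667 + 0.667 + 1.389 + 1.778 + 1.000
The largest term is for type 2: 2.78.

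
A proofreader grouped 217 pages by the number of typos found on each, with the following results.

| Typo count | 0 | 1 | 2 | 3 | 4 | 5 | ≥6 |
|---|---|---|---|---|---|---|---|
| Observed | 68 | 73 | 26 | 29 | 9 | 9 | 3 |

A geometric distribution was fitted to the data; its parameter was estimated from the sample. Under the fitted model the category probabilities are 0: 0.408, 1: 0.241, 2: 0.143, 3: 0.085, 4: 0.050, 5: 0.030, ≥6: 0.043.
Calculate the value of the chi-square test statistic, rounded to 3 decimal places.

25.378

Expected counts E_i = n·p_i: 217×0.408 = 88.536, 217×0.241 = 52.297, 217×0.143 = 31.031, 217×0.085 = 18.445, 217×0.050 = 10.85, 217×0.030 = 6.51, 217×0.043 = 9.331.
0: (68 − 88.536)²/88.536 = 421.727296/88.536 = 4.7633
1: (73 − 52.297)²/52.297 = 428.614209/52.297 = 8.1958
2: (26 − 31.031)²/31.031 = 25.310961/31.031 = 0.8157
3: (29 − 18.445)²/18.445 = 111.408025/18.445 = 6.0400
4: (9 − 10.85)²/10.85 = 3.4225/10.85 = 0.3154
5: (9 − 6.51)²/6.51 = 6.2001/6.51 = 0.9524
≥6: (3 − 9.331)²/9.331 = 40.081561/9.331 = 4.2955
Sum = 25.378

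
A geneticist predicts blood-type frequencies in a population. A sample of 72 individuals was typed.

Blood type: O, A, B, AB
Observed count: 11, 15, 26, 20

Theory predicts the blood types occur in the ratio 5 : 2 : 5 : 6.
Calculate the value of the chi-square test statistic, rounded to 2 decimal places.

Ratio total = 18. Expected counts: 72×5/18 = 20, 72×2/18 = 8, 72×5/18 = 20, 72×6/18 = 24.
χ² = (11−20)²/20 + (15−8)²/8 + (26−20)²/20 + (20−24)²/24
   = 4.050 + 6.125 + 1.800 + 0.667
Sum = 12.64

12.64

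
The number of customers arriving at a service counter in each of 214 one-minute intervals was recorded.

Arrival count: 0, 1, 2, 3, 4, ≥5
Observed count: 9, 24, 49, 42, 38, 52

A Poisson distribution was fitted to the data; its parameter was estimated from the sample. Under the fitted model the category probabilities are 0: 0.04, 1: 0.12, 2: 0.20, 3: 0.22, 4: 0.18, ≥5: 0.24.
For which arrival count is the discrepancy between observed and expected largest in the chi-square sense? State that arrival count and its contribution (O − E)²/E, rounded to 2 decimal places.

Expected counts E_i = n·p_i: 214×0.04 = 8.56, 214×0.12 = 25.68, 214×0.20 = 42.8, 214×0.22 = 47.08, 214×0.18 = 38.52, 214×0.24 = 51.36.
cat         O        E   (O−E)²/E
0           9     8.56      0.023
1          24    25.68      0.110
2          49     42.8      0.898
3          42    47.08      0.548
4          38    38.52      0.007
≥5         52    51.36      0.008
The largest term is for 2: 0.90.

2, 0.90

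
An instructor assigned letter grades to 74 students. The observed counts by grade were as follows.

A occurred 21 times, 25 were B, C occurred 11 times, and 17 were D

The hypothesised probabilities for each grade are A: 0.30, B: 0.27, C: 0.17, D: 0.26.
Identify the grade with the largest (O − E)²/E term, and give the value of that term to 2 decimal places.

Expected counts E_i = n·p_i: 74×0.30 = 22.2, 74×0.27 = 19.98, 74×0.17 = 12.58, 74×0.26 = 19.24.
cat         O        E   (O−E)²/E
A          21     22.2      0.065
B          25    19.98      1.261
C          11    12.58      0.198
D          17    19.24      0.261
The largest term is for B: 1.26.

B, 1.26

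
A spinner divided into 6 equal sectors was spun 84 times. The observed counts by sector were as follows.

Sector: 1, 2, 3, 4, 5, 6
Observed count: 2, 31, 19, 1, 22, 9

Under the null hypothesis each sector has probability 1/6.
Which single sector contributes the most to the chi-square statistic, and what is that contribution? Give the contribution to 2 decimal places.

Under H₀ each category has probability 1/6, so each expected count is 84/6 = 14.
χ² = (2−14)²/14 + (31−14)²/14 + (19−14)²/14 + (1−14)²/14 + (22−14)²/14 + (9−14)²/14
   = 10.286 + 20.643 + 1.786 + 12.071 + 4.571 + 1.786
The largest term is for 2: 20.64.

2, 20.64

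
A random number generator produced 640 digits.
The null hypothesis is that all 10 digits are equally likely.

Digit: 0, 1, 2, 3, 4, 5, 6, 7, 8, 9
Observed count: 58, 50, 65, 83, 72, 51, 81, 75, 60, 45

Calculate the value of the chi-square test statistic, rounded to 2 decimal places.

Expected count for each of the 10 categories: 640/10 = 64.
χ² = (58−64)²/64 + (50−64)²/64 + (65−64)²/64 + (83−64)²/64 + (72−64)²/64 + (51−64)²/64 + (81−64)²/64 + (75−64)²/64 + (60−64)²/64 + (45−64)²/64
   = 0.563 + 3.063 + 0.016 + 5.641 + 1.000 + 2.641 + 4.516 + 1.891 + 0.250 + 5.641
Sum = 25.22

25.22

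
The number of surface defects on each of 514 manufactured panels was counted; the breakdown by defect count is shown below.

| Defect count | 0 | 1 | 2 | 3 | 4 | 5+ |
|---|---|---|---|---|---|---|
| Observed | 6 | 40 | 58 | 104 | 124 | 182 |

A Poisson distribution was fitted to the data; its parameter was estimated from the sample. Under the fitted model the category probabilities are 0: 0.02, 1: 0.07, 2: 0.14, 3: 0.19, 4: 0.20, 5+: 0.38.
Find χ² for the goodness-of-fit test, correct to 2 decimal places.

Expected counts E_i = n·p_i: 514×0.02 = 10.28, 514×0.07 = 35.98, 514×0.14 = 71.96, 514×0.19 = 97.66, 514×0.20 = 102.8, 514×0.38 = 195.32.
cat         O        E   (O−E)²/E
0           6    10.28      1.782
1          40    35.98      0.449
2          58    71.96      2.708
3         104    97.66      0.412
4         124    102.8      4.372
5+        182   195.32      0.908
Sum = 10.63

10.63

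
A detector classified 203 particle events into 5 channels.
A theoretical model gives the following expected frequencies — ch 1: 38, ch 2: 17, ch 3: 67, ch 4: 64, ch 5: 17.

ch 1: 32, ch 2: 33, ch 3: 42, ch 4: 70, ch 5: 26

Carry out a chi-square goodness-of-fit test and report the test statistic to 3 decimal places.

χ² = (32−38)²/38 + (33−17)²/17 + (42−67)²/67 + (70−64)²/64 + (26−17)²/17
   = 0.9474 + 15.0588 + 9.3284 + 0.5625 + 4.7647
Sum = 30.662

30.662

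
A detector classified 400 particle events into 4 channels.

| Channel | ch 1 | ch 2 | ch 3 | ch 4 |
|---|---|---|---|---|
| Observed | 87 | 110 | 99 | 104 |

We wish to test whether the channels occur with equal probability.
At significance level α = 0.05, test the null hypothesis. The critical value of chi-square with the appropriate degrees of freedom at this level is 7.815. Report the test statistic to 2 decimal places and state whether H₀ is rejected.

Expected count for each of the 4 categories: 400/4 = 100.
χ² = (87−100)²/100 + (110−100)²/100 + (99−100)²/100 + (104−100)²/100
   = 1.690 + 1.000 + 0.010 + 0.160
Sum = 2.86
df = 3. Since 2.86 < 7.815, we do not reject H₀.

2.86; do not reject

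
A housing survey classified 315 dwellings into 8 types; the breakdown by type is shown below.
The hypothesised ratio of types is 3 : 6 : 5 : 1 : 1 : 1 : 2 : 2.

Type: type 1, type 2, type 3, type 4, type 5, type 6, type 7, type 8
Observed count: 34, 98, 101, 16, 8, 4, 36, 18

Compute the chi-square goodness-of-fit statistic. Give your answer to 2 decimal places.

29.81

Ratio total = 21. Expected counts: 315×3/21 = 45, 315×6/21 = 90, 315×5/21 = 75, 315×1/21 = 15, 315×1/21 = 15, 315×1/21 = 15, 315×2/21 = 30, 315×2/21 = 30.
χ² = (34−45)²/45 + (98−90)²/90 + (101−75)²/75 + (16−15)²/15 + (8−15)²/15 + (4−15)²/15 + (36−30)²/30 + (18−30)²/30
   = 2.689 + 0.711 + 9.013 + 0.067 + 3.267 + 8.067 + 1.200 + 4.800
Sum = 29.81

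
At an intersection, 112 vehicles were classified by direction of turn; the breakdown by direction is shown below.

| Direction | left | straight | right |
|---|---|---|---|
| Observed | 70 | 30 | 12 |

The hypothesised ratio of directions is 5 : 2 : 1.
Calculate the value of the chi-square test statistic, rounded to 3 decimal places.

Ratio total = 8. Expected counts: 112×5/8 = 70, 112×2/8 = 28, 112×1/8 = 14.
cat           O        E   (O−E)²/E
left         70       70     0.0000
straight     30       28     0.1429
right        12       14     0.2857
Sum = 0.429

0.429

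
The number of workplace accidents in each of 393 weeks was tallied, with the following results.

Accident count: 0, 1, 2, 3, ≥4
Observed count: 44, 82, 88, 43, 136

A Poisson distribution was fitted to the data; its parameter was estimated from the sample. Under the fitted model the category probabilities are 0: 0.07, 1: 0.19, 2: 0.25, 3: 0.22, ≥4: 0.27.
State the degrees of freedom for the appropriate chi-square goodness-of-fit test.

There are k = 5 categories and 1 parameter estimated from the data, so df = 5 − 1 − 1 = 3.

3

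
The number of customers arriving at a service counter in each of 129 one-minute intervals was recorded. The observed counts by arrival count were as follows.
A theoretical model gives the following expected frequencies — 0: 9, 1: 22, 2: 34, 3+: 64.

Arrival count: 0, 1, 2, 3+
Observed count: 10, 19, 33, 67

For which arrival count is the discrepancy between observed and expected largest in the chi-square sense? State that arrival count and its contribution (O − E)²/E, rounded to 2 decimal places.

cat         O        E   (O−E)²/E
0          10        9      0.111
1          19       22      0.409
2          33       34      0.029
3+         67       64      0.141
The largest term is for 1: 0.41.

1, 0.41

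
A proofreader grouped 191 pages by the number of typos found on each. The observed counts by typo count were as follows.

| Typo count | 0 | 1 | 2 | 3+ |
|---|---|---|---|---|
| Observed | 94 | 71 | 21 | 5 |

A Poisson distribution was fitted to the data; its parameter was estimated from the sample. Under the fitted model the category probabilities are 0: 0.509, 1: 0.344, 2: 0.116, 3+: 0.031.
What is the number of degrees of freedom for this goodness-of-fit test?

2

There are k = 4 categories and 1 parameter estimated from the data, so df = 4 − 1 − 1 = 2.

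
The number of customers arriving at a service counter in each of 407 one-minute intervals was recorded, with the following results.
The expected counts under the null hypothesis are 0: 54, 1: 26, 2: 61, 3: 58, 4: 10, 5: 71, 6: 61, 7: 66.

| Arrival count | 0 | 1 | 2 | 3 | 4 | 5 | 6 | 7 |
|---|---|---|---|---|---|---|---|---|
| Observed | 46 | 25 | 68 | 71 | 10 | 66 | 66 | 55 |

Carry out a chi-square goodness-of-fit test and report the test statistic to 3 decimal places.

7.536

χ² = (46−54)²/54 + (25−26)²/26 + (68−61)²/61 + (71−58)²/58 + (10−10)²/10 + (66−71)²/71 + (66−61)²/61 + (55−66)²/66
   = 1.1852 + 0.0385 + 0.8033 + 2.9138 + 0.0000 + 0.3521 + 0.4098 + 1.8333
Sum = 7.536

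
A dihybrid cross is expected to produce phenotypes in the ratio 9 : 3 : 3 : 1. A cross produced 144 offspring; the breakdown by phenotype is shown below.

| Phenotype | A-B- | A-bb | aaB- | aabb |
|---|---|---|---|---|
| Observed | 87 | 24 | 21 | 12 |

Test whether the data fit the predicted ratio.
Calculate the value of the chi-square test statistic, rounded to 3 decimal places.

Ratio total = 16. Expected counts: 144×9/16 = 81, 144×3/16 = 27, 144×3/16 = 27, 144×1/16 = 9.
χ² = (87−81)²/81 + (24−27)²/27 + (21−27)²/27 + (12−9)²/9
   = 0.4444 + 0.3333 + 1.3333 + 1.0000
Sum = 3.111

3.111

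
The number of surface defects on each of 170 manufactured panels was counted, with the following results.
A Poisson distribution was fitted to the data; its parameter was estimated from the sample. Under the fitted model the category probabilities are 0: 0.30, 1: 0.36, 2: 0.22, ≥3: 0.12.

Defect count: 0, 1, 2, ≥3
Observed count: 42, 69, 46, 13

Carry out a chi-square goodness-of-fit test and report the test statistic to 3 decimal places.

Expected counts E_i = n·p_i: 170×0.30 = 51, 170×0.36 = 61.2, 170×0.22 = 37.4, 170×0.12 = 20.4.
0: (42 − 51)²/51 = 81/51 = 1.5882
1: (69 − 61.2)²/61.2 = 60.84/61.2 = 0.9941
2: (46 − 37.4)²/37.4 = 73.96/37.4 = 1.9775
≥3: (13 − 20.4)²/20.4 = 54.76/20.4 = 2.6843
Sum = 7.244

7.244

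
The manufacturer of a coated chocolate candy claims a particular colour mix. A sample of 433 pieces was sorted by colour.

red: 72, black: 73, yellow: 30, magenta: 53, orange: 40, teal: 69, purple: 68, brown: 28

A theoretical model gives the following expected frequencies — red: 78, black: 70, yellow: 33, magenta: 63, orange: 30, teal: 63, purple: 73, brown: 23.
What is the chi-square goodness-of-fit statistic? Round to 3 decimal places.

cat          O        E   (O−E)²/E
red         72       78     0.4615
black       73       70     0.1286
yellow      30       33     0.2727
magenta     53       63     1.5873
orange      40       30     3.3333
teal        69       63     0.5714
purple      68       73     0.3425
brown       28       23     1.0870
Sum = 7.784

7.784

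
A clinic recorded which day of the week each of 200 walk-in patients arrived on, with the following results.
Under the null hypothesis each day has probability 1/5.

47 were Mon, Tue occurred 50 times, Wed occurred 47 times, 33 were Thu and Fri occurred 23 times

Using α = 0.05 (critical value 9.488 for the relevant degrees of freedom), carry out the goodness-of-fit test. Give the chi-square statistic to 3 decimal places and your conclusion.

Expected count for each of the 5 categories: 200/5 = 40.
cat         O        E   (O−E)²/E
Mon        47       40     1.2250
Tue        50       40     2.5000
Wed        47       40     1.2250
Thu        33       40     1.2250
Fri        23       40     7.2250
Sum = 13.400
df = 4. Since 13.400 > 9.488, we reject H₀.

13.400; reject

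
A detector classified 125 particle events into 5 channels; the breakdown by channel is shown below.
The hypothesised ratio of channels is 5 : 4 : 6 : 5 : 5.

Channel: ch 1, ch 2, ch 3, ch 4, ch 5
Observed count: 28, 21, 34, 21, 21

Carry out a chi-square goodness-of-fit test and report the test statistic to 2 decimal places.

Ratio total = 25. Expected counts: 125×5/25 = 25, 125×4/25 = 20, 125×6/25 = 30, 125×5/25 = 25, 125×5/25 = 25.
χ² = (28−25)²/25 + (21−20)²/20 + (34−30)²/30 + (21−25)²/25 + (21−25)²/25
   = 0.360 + 0.050 + 0.533 + 0.640 + 0.640
Sum = 2.22

2.22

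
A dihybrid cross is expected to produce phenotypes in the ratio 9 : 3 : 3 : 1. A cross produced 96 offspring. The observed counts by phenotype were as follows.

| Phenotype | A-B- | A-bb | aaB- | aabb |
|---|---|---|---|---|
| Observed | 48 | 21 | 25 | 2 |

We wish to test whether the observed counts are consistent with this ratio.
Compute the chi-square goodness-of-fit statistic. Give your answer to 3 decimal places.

Ratio total = 16. Expected counts: 96×9/16 = 54, 96×3/16 = 18, 96×3/16 = 18, 96×1/16 = 6.
χ² = (48−54)²/54 + (21−18)²/18 + (25−18)²/18 + (2−6)²/6
   = 0.6667 + 0.5000 + 2.7222 + 2.6667
Sum = 6.556

6.556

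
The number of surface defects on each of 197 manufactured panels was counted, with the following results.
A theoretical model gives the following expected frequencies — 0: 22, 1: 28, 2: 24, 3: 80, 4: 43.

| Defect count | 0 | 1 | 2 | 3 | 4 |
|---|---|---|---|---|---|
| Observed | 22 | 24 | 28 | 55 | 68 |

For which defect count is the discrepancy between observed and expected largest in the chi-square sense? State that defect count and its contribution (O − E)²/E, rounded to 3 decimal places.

cat         O        E   (O−E)²/E
0          22       22     0.0000
1          24       28     0.5714
2          28       24     0.6667
3          55       80     7.8125
4          68       43    14.5349
The largest term is for 4: 14.535.

4, 14.535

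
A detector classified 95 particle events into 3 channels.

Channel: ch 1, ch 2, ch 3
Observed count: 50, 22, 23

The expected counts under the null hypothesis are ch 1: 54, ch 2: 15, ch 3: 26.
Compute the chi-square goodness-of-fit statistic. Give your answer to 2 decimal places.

χ² = (50−54)²/54 + (22−15)²/15 + (23−26)²/26
   = 0.296 + 3.267 + 0.346
Sum = 3.91

3.91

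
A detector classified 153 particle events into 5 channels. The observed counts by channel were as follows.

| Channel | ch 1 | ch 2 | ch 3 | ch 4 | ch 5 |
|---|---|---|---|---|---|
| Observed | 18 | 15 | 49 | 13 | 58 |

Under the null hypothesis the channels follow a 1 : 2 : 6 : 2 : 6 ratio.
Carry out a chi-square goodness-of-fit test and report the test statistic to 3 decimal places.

Ratio total = 17. Expected counts: 153×1/17 = 9, 153×2/17 = 18, 153×6/17 = 54, 153×2/17 = 18, 153×6/17 = 54.
ch 1: (18 − 9)²/9 = 81/9 = 9.0000
ch 2: (15 − 18)²/18 = 9/18 = 0.5000
ch 3: (49 − 54)²/54 = 25/54 = 0.4630
ch 4: (13 − 18)²/18 = 25/18 = 1.3889
ch 5: (58 − 54)²/54 = 16/54 = 0.2963
Sum = 11.648

11.648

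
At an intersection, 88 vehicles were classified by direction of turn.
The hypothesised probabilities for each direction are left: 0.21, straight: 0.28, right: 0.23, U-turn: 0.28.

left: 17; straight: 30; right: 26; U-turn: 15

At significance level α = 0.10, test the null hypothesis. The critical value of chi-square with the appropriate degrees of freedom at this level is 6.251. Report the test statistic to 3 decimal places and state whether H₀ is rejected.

Expected counts E_i = n·p_i: 88×0.21 = 18.48, 88×0.28 = 24.64, 88×0.23 = 20.24, 88×0.28 = 24.64.
left: (17 − 18.48)²/18.48 = 2.1904/18.48 = 0.1185
straight: (30 − 24.64)²/24.64 = 28.7296/24.64 = 1.1660
right: (26 − 20.24)²/20.24 = 33.1776/20.24 = 1.6392
U-turn: (15 − 24.64)²/24.64 = 92.9296/24.64 = 3.7715
Sum = 6.695
df = 3. Since 6.695 > 6.251, we reject H₀.

6.695; reject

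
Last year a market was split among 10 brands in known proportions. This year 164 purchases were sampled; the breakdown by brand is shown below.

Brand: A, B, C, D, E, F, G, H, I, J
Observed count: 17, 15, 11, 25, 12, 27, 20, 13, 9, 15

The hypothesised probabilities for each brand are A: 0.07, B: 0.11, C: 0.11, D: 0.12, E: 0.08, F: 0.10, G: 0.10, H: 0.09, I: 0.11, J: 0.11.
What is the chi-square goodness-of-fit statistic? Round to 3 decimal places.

Expected counts E_i = n·p_i: 164×0.07 = 11.48, 164×0.11 = 18.04, 164×0.11 = 18.04, 164×0.12 = 19.68, 164×0.08 = 13.12, 164×0.10 = 16.4, 164×0.10 = 16.4, 164×0.09 = 14.76, 164×0.11 = 18.04, 164×0.11 = 18.04.
A: (17 − 11.48)²/11.48 = 30.4704/11.48 = 2.6542
B: (15 − 18.04)²/18.04 = 9.2416/18.04 = 0.5123
C: (11 − 18.04)²/18.04 = 49.5616/18.04 = 2.7473
D: (25 − 19.68)²/19.68 = 28.3024/19.68 = 1.4381
E: (12 − 13.12)²/13.12 = 1.2544/13.12 = 0.0956
F: (27 − 16.4)²/16.4 = 112.36/16.4 = 6.8512
G: (20 − 16.4)²/16.4 = 12.96/16.4 = 0.7902
H: (13 − 14.76)²/14.76 = 3.0976/14.76 = 0.2099
I: (9 − 18.04)²/18.04 = 81.7216/18.04 = 4.5300
J: (15 − 18.04)²/18.04 = 9.2416/18.04 = 0.5123
Sum = 20.341

20.341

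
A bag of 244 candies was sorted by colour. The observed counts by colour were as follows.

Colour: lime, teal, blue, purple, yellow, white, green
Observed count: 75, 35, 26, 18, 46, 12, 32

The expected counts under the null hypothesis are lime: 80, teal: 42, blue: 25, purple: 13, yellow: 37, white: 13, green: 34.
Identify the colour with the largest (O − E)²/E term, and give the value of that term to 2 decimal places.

cat         O        E   (O−E)²/E
lime       75       80      0.313
teal       35       42      1.167
blue       26       25      0.040
purple     18       13      1.923
yellow     46       37      2.189
white      12       13      0.077
green      32       34      0.118
The largest term is for yellow: 2.19.

yellow, 2.19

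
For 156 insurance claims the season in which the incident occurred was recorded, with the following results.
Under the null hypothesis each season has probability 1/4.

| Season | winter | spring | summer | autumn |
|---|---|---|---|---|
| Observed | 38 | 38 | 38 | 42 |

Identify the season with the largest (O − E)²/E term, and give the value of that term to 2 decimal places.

Expected count for each of the 4 categories: 156/4 = 39.
winter: (38 − 39)²/39 = 1/39 = 0.026
spring: (38 − 39)²/39 = 1/39 = 0.026
summer: (38 − 39)²/39 = 1/39 = 0.026
autumn: (42 − 39)²/39 = 9/39 = 0.231
The largest term is for autumn: 0.23.

autumn, 0.23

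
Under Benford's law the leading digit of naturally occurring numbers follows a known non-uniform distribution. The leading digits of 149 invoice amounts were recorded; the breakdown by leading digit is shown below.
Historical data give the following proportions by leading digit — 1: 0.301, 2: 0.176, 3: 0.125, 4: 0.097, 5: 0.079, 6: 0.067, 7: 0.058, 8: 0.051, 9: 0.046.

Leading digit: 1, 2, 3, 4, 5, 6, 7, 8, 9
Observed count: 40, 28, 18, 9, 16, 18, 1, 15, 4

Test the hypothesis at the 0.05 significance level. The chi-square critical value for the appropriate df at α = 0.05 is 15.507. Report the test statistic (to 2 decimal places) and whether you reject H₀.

Expected counts E_i = n·p_i: 149×0.301 = 44.849, 149×0.176 = 26.224, 149×0.125 = 18.625, 149×0.097 = 14.453, 149×0.079 = 11.771, 149×0.067 = 9.983, 149×0.058 = 8.642, 149×0.051 = 7.599, 149×0.046 = 6.854.
χ² = (40−44.849)²/44.849 + (28−26.224)²/26.224 + (18−18.625)²/18.625 + (9−14.453)²/14.453 + (16−11.771)²/11.771 + (18−9.983)²/9.983 + (1−8.642)²/8.642 + (15−7.599)²/7.599 + (4−6.854)²/6.854
   = 0.524 + 0.120 + 0.021 + 2.057 + 1.519 + 6.438 + 6.758 + 7.208 + 1.188
Sum = 25.83
df = 8. Since 25.83 > 15.507, we reject H₀.

25.83; reject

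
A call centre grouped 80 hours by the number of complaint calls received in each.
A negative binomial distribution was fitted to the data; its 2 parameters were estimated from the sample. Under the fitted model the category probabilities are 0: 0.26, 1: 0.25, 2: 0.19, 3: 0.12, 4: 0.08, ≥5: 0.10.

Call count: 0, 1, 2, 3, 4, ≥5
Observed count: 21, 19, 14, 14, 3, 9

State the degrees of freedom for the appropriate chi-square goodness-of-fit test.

3

There are k = 6 categories and 2 parameters estimated from the data, so df = 6 − 1 − 2 = 3.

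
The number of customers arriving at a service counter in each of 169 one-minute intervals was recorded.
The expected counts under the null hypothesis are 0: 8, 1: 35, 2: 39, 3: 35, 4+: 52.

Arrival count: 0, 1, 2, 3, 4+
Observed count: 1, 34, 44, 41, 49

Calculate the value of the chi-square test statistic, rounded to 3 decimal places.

cat         O        E   (O−E)²/E
0           1        8     6.1250
1          34       35     0.0286
2          44       39     0.6410
3          41       35     1.0286
4+         49       52     0.1731
Sum = 7.996

7.996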